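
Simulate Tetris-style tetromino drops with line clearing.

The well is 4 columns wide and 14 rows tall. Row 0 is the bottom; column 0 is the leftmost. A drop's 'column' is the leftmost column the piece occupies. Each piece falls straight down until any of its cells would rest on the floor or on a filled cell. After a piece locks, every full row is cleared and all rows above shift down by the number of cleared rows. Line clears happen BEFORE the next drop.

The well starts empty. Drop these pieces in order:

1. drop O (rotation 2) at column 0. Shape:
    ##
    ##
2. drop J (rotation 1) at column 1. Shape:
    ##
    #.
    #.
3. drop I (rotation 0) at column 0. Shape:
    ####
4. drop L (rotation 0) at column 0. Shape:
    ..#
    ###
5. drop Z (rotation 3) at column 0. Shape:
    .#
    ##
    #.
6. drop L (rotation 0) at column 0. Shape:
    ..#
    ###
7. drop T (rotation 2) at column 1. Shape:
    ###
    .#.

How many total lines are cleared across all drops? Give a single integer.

Drop 1: O rot2 at col 0 lands with bottom-row=0; cleared 0 line(s) (total 0); column heights now [2 2 0 0], max=2
Drop 2: J rot1 at col 1 lands with bottom-row=2; cleared 0 line(s) (total 0); column heights now [2 5 5 0], max=5
Drop 3: I rot0 at col 0 lands with bottom-row=5; cleared 1 line(s) (total 1); column heights now [2 5 5 0], max=5
Drop 4: L rot0 at col 0 lands with bottom-row=5; cleared 0 line(s) (total 1); column heights now [6 6 7 0], max=7
Drop 5: Z rot3 at col 0 lands with bottom-row=6; cleared 0 line(s) (total 1); column heights now [8 9 7 0], max=9
Drop 6: L rot0 at col 0 lands with bottom-row=9; cleared 0 line(s) (total 1); column heights now [10 10 11 0], max=11
Drop 7: T rot2 at col 1 lands with bottom-row=11; cleared 0 line(s) (total 1); column heights now [10 13 13 13], max=13

Answer: 1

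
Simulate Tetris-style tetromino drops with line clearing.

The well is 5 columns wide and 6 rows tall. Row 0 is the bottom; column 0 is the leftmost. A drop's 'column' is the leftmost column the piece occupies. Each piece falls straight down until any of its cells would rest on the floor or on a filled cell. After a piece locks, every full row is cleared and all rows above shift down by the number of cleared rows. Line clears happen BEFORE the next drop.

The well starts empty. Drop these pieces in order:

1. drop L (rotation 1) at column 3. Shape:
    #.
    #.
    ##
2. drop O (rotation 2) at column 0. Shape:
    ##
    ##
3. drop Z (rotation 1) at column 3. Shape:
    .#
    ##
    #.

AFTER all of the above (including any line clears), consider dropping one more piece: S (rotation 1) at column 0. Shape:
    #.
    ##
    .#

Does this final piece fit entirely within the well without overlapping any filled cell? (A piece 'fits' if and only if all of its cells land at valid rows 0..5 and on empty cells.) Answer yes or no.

Answer: yes

Derivation:
Drop 1: L rot1 at col 3 lands with bottom-row=0; cleared 0 line(s) (total 0); column heights now [0 0 0 3 1], max=3
Drop 2: O rot2 at col 0 lands with bottom-row=0; cleared 0 line(s) (total 0); column heights now [2 2 0 3 1], max=3
Drop 3: Z rot1 at col 3 lands with bottom-row=3; cleared 0 line(s) (total 0); column heights now [2 2 0 5 6], max=6
Test piece S rot1 at col 0 (width 2): heights before test = [2 2 0 5 6]; fits = True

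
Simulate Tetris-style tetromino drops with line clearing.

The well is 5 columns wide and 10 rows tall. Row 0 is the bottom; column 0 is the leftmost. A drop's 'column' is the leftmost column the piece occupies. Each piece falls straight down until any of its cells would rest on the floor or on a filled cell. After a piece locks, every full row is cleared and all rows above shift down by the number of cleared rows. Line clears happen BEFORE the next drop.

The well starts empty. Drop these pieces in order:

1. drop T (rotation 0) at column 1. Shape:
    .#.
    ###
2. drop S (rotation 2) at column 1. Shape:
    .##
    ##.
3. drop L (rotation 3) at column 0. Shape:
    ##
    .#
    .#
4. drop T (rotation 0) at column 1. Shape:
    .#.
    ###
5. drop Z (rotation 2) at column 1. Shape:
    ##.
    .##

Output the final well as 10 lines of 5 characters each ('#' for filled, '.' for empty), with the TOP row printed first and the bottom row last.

Drop 1: T rot0 at col 1 lands with bottom-row=0; cleared 0 line(s) (total 0); column heights now [0 1 2 1 0], max=2
Drop 2: S rot2 at col 1 lands with bottom-row=2; cleared 0 line(s) (total 0); column heights now [0 3 4 4 0], max=4
Drop 3: L rot3 at col 0 lands with bottom-row=3; cleared 0 line(s) (total 0); column heights now [6 6 4 4 0], max=6
Drop 4: T rot0 at col 1 lands with bottom-row=6; cleared 0 line(s) (total 0); column heights now [6 7 8 7 0], max=8
Drop 5: Z rot2 at col 1 lands with bottom-row=8; cleared 0 line(s) (total 0); column heights now [6 10 10 9 0], max=10

Answer: .##..
..##.
..#..
.###.
##...
.#...
.###.
.##..
..#..
.###.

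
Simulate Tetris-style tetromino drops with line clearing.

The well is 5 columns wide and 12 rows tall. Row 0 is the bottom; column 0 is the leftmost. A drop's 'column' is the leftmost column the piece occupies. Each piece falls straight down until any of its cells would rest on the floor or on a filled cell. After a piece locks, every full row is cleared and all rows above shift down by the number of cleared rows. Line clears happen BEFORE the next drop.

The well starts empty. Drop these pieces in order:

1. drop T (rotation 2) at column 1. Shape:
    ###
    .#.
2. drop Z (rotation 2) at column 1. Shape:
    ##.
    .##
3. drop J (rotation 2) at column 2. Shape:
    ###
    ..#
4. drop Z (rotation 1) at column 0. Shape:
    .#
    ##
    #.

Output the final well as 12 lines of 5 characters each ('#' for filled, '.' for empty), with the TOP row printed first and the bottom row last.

Answer: .....
.....
.....
.....
.....
.....
.....
.#...
###.#
..##.
.###.
..#..

Derivation:
Drop 1: T rot2 at col 1 lands with bottom-row=0; cleared 0 line(s) (total 0); column heights now [0 2 2 2 0], max=2
Drop 2: Z rot2 at col 1 lands with bottom-row=2; cleared 0 line(s) (total 0); column heights now [0 4 4 3 0], max=4
Drop 3: J rot2 at col 2 lands with bottom-row=3; cleared 0 line(s) (total 0); column heights now [0 4 5 5 5], max=5
Drop 4: Z rot1 at col 0 lands with bottom-row=3; cleared 1 line(s) (total 1); column heights now [4 5 4 3 4], max=5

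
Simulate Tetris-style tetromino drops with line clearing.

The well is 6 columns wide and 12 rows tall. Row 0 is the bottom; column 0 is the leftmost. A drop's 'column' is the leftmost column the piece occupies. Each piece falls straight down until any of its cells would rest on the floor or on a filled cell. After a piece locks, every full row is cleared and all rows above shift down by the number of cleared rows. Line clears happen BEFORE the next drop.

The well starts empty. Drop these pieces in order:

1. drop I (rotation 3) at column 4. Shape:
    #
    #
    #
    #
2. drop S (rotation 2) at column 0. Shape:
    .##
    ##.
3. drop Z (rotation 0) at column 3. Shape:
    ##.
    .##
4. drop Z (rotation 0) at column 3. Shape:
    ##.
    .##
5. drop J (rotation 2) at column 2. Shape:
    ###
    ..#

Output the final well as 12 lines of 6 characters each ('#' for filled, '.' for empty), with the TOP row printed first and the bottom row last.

Drop 1: I rot3 at col 4 lands with bottom-row=0; cleared 0 line(s) (total 0); column heights now [0 0 0 0 4 0], max=4
Drop 2: S rot2 at col 0 lands with bottom-row=0; cleared 0 line(s) (total 0); column heights now [1 2 2 0 4 0], max=4
Drop 3: Z rot0 at col 3 lands with bottom-row=4; cleared 0 line(s) (total 0); column heights now [1 2 2 6 6 5], max=6
Drop 4: Z rot0 at col 3 lands with bottom-row=6; cleared 0 line(s) (total 0); column heights now [1 2 2 8 8 7], max=8
Drop 5: J rot2 at col 2 lands with bottom-row=8; cleared 0 line(s) (total 0); column heights now [1 2 10 10 10 7], max=10

Answer: ......
......
..###.
....#.
...##.
....##
...##.
....##
....#.
....#.
.##.#.
##..#.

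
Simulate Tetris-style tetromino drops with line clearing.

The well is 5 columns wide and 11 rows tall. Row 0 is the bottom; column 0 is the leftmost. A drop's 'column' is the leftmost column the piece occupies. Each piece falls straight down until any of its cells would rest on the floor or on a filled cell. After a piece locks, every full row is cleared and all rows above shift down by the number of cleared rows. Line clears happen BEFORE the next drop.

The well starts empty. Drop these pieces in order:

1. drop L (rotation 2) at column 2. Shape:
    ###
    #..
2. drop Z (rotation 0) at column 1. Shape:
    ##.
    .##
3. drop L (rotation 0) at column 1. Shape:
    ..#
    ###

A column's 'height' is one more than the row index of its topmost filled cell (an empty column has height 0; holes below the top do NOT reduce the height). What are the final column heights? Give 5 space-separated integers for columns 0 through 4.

Drop 1: L rot2 at col 2 lands with bottom-row=0; cleared 0 line(s) (total 0); column heights now [0 0 2 2 2], max=2
Drop 2: Z rot0 at col 1 lands with bottom-row=2; cleared 0 line(s) (total 0); column heights now [0 4 4 3 2], max=4
Drop 3: L rot0 at col 1 lands with bottom-row=4; cleared 0 line(s) (total 0); column heights now [0 5 5 6 2], max=6

Answer: 0 5 5 6 2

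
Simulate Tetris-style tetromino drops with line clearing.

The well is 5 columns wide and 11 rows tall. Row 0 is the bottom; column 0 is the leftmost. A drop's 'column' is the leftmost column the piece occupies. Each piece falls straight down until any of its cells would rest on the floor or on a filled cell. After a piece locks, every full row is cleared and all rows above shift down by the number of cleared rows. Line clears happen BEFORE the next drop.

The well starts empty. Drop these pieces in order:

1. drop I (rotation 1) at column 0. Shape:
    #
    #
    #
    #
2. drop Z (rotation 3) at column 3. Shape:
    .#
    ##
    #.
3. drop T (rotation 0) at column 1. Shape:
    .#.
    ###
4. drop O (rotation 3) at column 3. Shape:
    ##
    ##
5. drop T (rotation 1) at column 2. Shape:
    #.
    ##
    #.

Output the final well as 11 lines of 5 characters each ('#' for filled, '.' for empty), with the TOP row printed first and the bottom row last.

Drop 1: I rot1 at col 0 lands with bottom-row=0; cleared 0 line(s) (total 0); column heights now [4 0 0 0 0], max=4
Drop 2: Z rot3 at col 3 lands with bottom-row=0; cleared 0 line(s) (total 0); column heights now [4 0 0 2 3], max=4
Drop 3: T rot0 at col 1 lands with bottom-row=2; cleared 1 line(s) (total 1); column heights now [3 0 3 2 2], max=3
Drop 4: O rot3 at col 3 lands with bottom-row=2; cleared 0 line(s) (total 1); column heights now [3 0 3 4 4], max=4
Drop 5: T rot1 at col 2 lands with bottom-row=3; cleared 0 line(s) (total 1); column heights now [3 0 6 5 4], max=6

Answer: .....
.....
.....
.....
.....
..#..
..##.
..###
#.###
#..##
#..#.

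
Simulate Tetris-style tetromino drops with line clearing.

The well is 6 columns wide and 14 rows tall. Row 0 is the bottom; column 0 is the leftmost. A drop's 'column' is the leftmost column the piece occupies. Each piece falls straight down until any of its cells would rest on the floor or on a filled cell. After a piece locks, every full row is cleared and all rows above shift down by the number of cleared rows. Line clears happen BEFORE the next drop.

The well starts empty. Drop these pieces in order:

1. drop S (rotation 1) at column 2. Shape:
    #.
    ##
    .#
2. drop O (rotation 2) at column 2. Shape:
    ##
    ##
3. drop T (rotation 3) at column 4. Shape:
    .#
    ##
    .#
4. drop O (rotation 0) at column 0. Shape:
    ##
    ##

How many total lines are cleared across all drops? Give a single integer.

Drop 1: S rot1 at col 2 lands with bottom-row=0; cleared 0 line(s) (total 0); column heights now [0 0 3 2 0 0], max=3
Drop 2: O rot2 at col 2 lands with bottom-row=3; cleared 0 line(s) (total 0); column heights now [0 0 5 5 0 0], max=5
Drop 3: T rot3 at col 4 lands with bottom-row=0; cleared 0 line(s) (total 0); column heights now [0 0 5 5 2 3], max=5
Drop 4: O rot0 at col 0 lands with bottom-row=0; cleared 1 line(s) (total 1); column heights now [1 1 4 4 0 2], max=4

Answer: 1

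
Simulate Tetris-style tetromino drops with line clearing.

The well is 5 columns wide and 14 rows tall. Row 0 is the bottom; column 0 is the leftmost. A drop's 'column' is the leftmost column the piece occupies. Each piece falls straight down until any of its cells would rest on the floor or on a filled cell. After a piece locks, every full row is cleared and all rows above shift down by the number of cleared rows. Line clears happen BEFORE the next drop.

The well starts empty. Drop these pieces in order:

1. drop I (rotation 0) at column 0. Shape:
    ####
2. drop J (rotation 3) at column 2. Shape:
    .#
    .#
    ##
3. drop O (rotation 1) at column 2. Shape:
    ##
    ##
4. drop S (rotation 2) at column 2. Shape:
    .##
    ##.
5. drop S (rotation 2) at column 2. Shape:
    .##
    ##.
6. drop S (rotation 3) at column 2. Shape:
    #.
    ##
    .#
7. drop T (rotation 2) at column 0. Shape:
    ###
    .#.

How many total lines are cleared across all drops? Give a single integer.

Drop 1: I rot0 at col 0 lands with bottom-row=0; cleared 0 line(s) (total 0); column heights now [1 1 1 1 0], max=1
Drop 2: J rot3 at col 2 lands with bottom-row=1; cleared 0 line(s) (total 0); column heights now [1 1 2 4 0], max=4
Drop 3: O rot1 at col 2 lands with bottom-row=4; cleared 0 line(s) (total 0); column heights now [1 1 6 6 0], max=6
Drop 4: S rot2 at col 2 lands with bottom-row=6; cleared 0 line(s) (total 0); column heights now [1 1 7 8 8], max=8
Drop 5: S rot2 at col 2 lands with bottom-row=8; cleared 0 line(s) (total 0); column heights now [1 1 9 10 10], max=10
Drop 6: S rot3 at col 2 lands with bottom-row=10; cleared 0 line(s) (total 0); column heights now [1 1 13 12 10], max=13
Drop 7: T rot2 at col 0 lands with bottom-row=12; cleared 0 line(s) (total 0); column heights now [14 14 14 12 10], max=14

Answer: 0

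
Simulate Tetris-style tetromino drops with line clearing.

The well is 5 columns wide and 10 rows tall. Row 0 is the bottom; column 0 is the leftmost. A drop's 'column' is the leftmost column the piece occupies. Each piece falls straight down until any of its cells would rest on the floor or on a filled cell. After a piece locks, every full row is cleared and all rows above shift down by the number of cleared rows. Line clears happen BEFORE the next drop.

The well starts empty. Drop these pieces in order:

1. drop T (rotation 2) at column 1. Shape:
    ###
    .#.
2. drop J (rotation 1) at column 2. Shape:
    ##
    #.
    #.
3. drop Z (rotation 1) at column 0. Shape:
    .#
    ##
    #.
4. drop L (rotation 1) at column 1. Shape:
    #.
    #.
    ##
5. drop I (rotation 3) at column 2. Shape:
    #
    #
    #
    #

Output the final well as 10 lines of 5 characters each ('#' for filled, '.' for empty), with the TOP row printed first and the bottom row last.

Drop 1: T rot2 at col 1 lands with bottom-row=0; cleared 0 line(s) (total 0); column heights now [0 2 2 2 0], max=2
Drop 2: J rot1 at col 2 lands with bottom-row=2; cleared 0 line(s) (total 0); column heights now [0 2 5 5 0], max=5
Drop 3: Z rot1 at col 0 lands with bottom-row=1; cleared 0 line(s) (total 0); column heights now [3 4 5 5 0], max=5
Drop 4: L rot1 at col 1 lands with bottom-row=5; cleared 0 line(s) (total 0); column heights now [3 8 6 5 0], max=8
Drop 5: I rot3 at col 2 lands with bottom-row=6; cleared 0 line(s) (total 0); column heights now [3 8 10 5 0], max=10

Answer: ..#..
..#..
.##..
.##..
.##..
..##.
.##..
###..
####.
..#..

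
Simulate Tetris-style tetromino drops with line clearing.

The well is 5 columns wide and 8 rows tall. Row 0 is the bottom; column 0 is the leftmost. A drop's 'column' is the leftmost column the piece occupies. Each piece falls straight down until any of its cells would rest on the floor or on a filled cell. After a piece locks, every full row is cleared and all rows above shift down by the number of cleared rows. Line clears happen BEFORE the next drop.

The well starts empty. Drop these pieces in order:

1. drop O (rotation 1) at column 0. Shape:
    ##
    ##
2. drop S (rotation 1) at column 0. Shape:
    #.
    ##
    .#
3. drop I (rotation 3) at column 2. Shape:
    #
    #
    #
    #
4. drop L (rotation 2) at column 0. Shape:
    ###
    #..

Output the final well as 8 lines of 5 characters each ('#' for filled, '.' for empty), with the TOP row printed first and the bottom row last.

Answer: .....
###..
#....
#....
###..
.##..
###..
###..

Derivation:
Drop 1: O rot1 at col 0 lands with bottom-row=0; cleared 0 line(s) (total 0); column heights now [2 2 0 0 0], max=2
Drop 2: S rot1 at col 0 lands with bottom-row=2; cleared 0 line(s) (total 0); column heights now [5 4 0 0 0], max=5
Drop 3: I rot3 at col 2 lands with bottom-row=0; cleared 0 line(s) (total 0); column heights now [5 4 4 0 0], max=5
Drop 4: L rot2 at col 0 lands with bottom-row=5; cleared 0 line(s) (total 0); column heights now [7 7 7 0 0], max=7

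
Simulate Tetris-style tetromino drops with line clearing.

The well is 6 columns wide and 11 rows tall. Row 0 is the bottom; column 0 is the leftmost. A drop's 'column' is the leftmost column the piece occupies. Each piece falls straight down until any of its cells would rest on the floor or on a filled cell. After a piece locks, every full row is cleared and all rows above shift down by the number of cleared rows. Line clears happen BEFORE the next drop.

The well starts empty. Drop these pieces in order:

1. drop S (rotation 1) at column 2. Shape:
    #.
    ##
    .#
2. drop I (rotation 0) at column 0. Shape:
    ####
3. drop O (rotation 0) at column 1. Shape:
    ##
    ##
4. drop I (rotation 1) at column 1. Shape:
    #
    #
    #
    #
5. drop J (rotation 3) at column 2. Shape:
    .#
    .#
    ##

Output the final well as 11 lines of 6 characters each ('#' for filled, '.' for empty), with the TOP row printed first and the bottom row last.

Drop 1: S rot1 at col 2 lands with bottom-row=0; cleared 0 line(s) (total 0); column heights now [0 0 3 2 0 0], max=3
Drop 2: I rot0 at col 0 lands with bottom-row=3; cleared 0 line(s) (total 0); column heights now [4 4 4 4 0 0], max=4
Drop 3: O rot0 at col 1 lands with bottom-row=4; cleared 0 line(s) (total 0); column heights now [4 6 6 4 0 0], max=6
Drop 4: I rot1 at col 1 lands with bottom-row=6; cleared 0 line(s) (total 0); column heights now [4 10 6 4 0 0], max=10
Drop 5: J rot3 at col 2 lands with bottom-row=6; cleared 0 line(s) (total 0); column heights now [4 10 7 9 0 0], max=10

Answer: ......
.#....
.#.#..
.#.#..
.###..
.##...
.##...
####..
..#...
..##..
...#..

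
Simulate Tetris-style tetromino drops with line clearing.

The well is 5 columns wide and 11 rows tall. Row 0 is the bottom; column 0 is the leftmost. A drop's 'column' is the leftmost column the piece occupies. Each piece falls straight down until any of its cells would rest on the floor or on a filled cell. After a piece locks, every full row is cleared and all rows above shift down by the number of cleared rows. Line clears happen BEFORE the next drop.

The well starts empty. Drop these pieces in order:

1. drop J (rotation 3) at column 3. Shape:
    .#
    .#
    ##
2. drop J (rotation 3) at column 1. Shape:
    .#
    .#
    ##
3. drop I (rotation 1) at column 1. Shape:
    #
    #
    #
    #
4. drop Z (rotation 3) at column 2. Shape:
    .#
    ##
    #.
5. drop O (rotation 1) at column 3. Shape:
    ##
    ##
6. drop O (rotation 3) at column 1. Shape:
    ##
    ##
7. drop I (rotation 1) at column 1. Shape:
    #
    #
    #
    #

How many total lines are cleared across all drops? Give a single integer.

Drop 1: J rot3 at col 3 lands with bottom-row=0; cleared 0 line(s) (total 0); column heights now [0 0 0 1 3], max=3
Drop 2: J rot3 at col 1 lands with bottom-row=0; cleared 0 line(s) (total 0); column heights now [0 1 3 1 3], max=3
Drop 3: I rot1 at col 1 lands with bottom-row=1; cleared 0 line(s) (total 0); column heights now [0 5 3 1 3], max=5
Drop 4: Z rot3 at col 2 lands with bottom-row=3; cleared 0 line(s) (total 0); column heights now [0 5 5 6 3], max=6
Drop 5: O rot1 at col 3 lands with bottom-row=6; cleared 0 line(s) (total 0); column heights now [0 5 5 8 8], max=8
Drop 6: O rot3 at col 1 lands with bottom-row=5; cleared 0 line(s) (total 0); column heights now [0 7 7 8 8], max=8
Drop 7: I rot1 at col 1 lands with bottom-row=7; cleared 0 line(s) (total 0); column heights now [0 11 7 8 8], max=11

Answer: 0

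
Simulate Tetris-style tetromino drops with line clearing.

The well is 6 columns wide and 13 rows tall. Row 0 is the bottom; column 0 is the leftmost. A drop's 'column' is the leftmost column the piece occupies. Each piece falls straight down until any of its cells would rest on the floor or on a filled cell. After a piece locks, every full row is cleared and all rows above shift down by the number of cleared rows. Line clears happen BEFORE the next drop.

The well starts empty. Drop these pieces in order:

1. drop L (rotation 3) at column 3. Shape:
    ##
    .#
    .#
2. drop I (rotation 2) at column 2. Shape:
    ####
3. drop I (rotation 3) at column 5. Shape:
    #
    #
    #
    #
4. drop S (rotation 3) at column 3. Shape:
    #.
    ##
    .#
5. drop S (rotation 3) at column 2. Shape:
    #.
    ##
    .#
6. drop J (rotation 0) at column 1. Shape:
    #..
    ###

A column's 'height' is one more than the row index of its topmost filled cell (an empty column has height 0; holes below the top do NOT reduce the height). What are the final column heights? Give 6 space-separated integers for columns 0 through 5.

Drop 1: L rot3 at col 3 lands with bottom-row=0; cleared 0 line(s) (total 0); column heights now [0 0 0 3 3 0], max=3
Drop 2: I rot2 at col 2 lands with bottom-row=3; cleared 0 line(s) (total 0); column heights now [0 0 4 4 4 4], max=4
Drop 3: I rot3 at col 5 lands with bottom-row=4; cleared 0 line(s) (total 0); column heights now [0 0 4 4 4 8], max=8
Drop 4: S rot3 at col 3 lands with bottom-row=4; cleared 0 line(s) (total 0); column heights now [0 0 4 7 6 8], max=8
Drop 5: S rot3 at col 2 lands with bottom-row=7; cleared 0 line(s) (total 0); column heights now [0 0 10 9 6 8], max=10
Drop 6: J rot0 at col 1 lands with bottom-row=10; cleared 0 line(s) (total 0); column heights now [0 12 11 11 6 8], max=12

Answer: 0 12 11 11 6 8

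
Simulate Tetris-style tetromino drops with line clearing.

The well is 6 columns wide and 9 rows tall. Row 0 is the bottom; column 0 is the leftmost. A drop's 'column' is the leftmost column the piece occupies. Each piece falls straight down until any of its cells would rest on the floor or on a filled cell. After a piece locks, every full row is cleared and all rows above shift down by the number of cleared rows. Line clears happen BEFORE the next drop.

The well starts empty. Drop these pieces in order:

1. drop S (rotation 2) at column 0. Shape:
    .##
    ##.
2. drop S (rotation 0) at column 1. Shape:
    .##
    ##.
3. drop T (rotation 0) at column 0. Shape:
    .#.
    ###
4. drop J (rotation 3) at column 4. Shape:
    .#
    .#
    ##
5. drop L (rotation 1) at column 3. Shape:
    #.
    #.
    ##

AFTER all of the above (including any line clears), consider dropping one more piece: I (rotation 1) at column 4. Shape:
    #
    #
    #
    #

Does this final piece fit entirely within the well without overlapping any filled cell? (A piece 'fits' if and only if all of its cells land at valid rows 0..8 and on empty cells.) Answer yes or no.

Answer: yes

Derivation:
Drop 1: S rot2 at col 0 lands with bottom-row=0; cleared 0 line(s) (total 0); column heights now [1 2 2 0 0 0], max=2
Drop 2: S rot0 at col 1 lands with bottom-row=2; cleared 0 line(s) (total 0); column heights now [1 3 4 4 0 0], max=4
Drop 3: T rot0 at col 0 lands with bottom-row=4; cleared 0 line(s) (total 0); column heights now [5 6 5 4 0 0], max=6
Drop 4: J rot3 at col 4 lands with bottom-row=0; cleared 0 line(s) (total 0); column heights now [5 6 5 4 1 3], max=6
Drop 5: L rot1 at col 3 lands with bottom-row=4; cleared 0 line(s) (total 0); column heights now [5 6 5 7 5 3], max=7
Test piece I rot1 at col 4 (width 1): heights before test = [5 6 5 7 5 3]; fits = True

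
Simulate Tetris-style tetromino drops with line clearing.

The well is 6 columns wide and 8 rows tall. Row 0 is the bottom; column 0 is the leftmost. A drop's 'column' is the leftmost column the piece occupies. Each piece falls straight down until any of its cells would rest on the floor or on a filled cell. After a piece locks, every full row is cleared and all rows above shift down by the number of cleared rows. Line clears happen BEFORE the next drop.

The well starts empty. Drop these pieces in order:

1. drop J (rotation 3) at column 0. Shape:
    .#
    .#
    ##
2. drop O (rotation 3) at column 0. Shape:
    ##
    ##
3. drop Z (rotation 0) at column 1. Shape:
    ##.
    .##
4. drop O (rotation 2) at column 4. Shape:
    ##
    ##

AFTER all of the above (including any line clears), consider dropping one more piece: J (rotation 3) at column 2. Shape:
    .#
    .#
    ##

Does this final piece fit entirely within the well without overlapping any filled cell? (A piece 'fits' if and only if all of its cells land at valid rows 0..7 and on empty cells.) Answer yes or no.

Answer: no

Derivation:
Drop 1: J rot3 at col 0 lands with bottom-row=0; cleared 0 line(s) (total 0); column heights now [1 3 0 0 0 0], max=3
Drop 2: O rot3 at col 0 lands with bottom-row=3; cleared 0 line(s) (total 0); column heights now [5 5 0 0 0 0], max=5
Drop 3: Z rot0 at col 1 lands with bottom-row=4; cleared 0 line(s) (total 0); column heights now [5 6 6 5 0 0], max=6
Drop 4: O rot2 at col 4 lands with bottom-row=0; cleared 0 line(s) (total 0); column heights now [5 6 6 5 2 2], max=6
Test piece J rot3 at col 2 (width 2): heights before test = [5 6 6 5 2 2]; fits = False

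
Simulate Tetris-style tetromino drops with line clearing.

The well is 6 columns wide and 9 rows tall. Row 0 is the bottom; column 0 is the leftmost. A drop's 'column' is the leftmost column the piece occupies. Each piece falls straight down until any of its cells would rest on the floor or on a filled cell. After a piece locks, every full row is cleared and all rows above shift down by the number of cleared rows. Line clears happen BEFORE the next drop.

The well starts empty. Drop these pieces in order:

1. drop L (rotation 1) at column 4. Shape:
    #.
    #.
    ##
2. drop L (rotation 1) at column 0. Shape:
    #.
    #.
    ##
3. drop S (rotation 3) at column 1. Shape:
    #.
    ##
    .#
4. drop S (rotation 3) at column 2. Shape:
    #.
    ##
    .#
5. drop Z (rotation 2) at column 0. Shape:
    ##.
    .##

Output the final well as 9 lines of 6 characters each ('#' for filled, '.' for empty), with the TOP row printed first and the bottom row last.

Answer: ......
......
......
##....
.##...
..#...
#####.
#####.
###.##

Derivation:
Drop 1: L rot1 at col 4 lands with bottom-row=0; cleared 0 line(s) (total 0); column heights now [0 0 0 0 3 1], max=3
Drop 2: L rot1 at col 0 lands with bottom-row=0; cleared 0 line(s) (total 0); column heights now [3 1 0 0 3 1], max=3
Drop 3: S rot3 at col 1 lands with bottom-row=0; cleared 0 line(s) (total 0); column heights now [3 3 2 0 3 1], max=3
Drop 4: S rot3 at col 2 lands with bottom-row=1; cleared 0 line(s) (total 0); column heights now [3 3 4 3 3 1], max=4
Drop 5: Z rot2 at col 0 lands with bottom-row=4; cleared 0 line(s) (total 0); column heights now [6 6 5 3 3 1], max=6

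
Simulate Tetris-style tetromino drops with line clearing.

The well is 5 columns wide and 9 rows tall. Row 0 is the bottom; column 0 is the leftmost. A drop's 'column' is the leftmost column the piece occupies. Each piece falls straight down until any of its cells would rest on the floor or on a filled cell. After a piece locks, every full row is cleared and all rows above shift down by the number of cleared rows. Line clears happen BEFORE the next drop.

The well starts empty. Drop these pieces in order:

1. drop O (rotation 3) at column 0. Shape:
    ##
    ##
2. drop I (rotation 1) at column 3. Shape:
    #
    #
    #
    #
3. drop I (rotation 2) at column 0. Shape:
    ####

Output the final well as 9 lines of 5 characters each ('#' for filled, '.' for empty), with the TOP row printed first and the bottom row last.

Drop 1: O rot3 at col 0 lands with bottom-row=0; cleared 0 line(s) (total 0); column heights now [2 2 0 0 0], max=2
Drop 2: I rot1 at col 3 lands with bottom-row=0; cleared 0 line(s) (total 0); column heights now [2 2 0 4 0], max=4
Drop 3: I rot2 at col 0 lands with bottom-row=4; cleared 0 line(s) (total 0); column heights now [5 5 5 5 0], max=5

Answer: .....
.....
.....
.....
####.
...#.
...#.
##.#.
##.#.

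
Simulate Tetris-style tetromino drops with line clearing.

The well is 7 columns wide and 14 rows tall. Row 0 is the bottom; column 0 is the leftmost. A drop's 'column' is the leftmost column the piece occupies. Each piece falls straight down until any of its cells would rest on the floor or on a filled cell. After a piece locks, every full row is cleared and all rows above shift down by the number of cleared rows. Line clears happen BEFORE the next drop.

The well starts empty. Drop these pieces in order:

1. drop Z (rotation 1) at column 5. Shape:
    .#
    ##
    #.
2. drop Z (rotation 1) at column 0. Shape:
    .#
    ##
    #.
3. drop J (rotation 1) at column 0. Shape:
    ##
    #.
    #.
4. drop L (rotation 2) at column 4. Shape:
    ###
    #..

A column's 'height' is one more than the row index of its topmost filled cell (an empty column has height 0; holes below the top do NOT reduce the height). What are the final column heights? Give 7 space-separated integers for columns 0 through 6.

Answer: 5 5 0 0 4 4 4

Derivation:
Drop 1: Z rot1 at col 5 lands with bottom-row=0; cleared 0 line(s) (total 0); column heights now [0 0 0 0 0 2 3], max=3
Drop 2: Z rot1 at col 0 lands with bottom-row=0; cleared 0 line(s) (total 0); column heights now [2 3 0 0 0 2 3], max=3
Drop 3: J rot1 at col 0 lands with bottom-row=2; cleared 0 line(s) (total 0); column heights now [5 5 0 0 0 2 3], max=5
Drop 4: L rot2 at col 4 lands with bottom-row=2; cleared 0 line(s) (total 0); column heights now [5 5 0 0 4 4 4], max=5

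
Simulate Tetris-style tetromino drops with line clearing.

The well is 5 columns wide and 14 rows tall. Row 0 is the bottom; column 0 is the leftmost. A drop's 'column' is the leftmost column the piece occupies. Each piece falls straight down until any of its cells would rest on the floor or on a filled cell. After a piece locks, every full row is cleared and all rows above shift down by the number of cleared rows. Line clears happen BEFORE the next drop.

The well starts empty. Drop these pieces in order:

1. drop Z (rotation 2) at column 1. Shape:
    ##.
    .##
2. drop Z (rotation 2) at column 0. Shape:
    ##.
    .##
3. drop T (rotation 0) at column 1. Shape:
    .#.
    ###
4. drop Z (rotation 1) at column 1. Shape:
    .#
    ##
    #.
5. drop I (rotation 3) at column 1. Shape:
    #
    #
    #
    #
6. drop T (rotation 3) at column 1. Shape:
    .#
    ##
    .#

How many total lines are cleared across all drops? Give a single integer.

Answer: 0

Derivation:
Drop 1: Z rot2 at col 1 lands with bottom-row=0; cleared 0 line(s) (total 0); column heights now [0 2 2 1 0], max=2
Drop 2: Z rot2 at col 0 lands with bottom-row=2; cleared 0 line(s) (total 0); column heights now [4 4 3 1 0], max=4
Drop 3: T rot0 at col 1 lands with bottom-row=4; cleared 0 line(s) (total 0); column heights now [4 5 6 5 0], max=6
Drop 4: Z rot1 at col 1 lands with bottom-row=5; cleared 0 line(s) (total 0); column heights now [4 7 8 5 0], max=8
Drop 5: I rot3 at col 1 lands with bottom-row=7; cleared 0 line(s) (total 0); column heights now [4 11 8 5 0], max=11
Drop 6: T rot3 at col 1 lands with bottom-row=10; cleared 0 line(s) (total 0); column heights now [4 12 13 5 0], max=13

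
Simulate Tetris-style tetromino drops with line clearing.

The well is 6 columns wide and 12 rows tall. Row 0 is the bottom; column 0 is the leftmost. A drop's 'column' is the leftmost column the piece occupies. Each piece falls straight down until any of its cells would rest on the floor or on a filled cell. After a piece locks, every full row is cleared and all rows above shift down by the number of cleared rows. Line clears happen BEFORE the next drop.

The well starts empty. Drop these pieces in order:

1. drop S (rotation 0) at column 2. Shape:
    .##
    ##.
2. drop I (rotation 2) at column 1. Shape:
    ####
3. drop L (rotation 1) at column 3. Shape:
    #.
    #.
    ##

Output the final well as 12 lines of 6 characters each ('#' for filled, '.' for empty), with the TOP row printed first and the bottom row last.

Answer: ......
......
......
......
......
......
...#..
...#..
...##.
.####.
...##.
..##..

Derivation:
Drop 1: S rot0 at col 2 lands with bottom-row=0; cleared 0 line(s) (total 0); column heights now [0 0 1 2 2 0], max=2
Drop 2: I rot2 at col 1 lands with bottom-row=2; cleared 0 line(s) (total 0); column heights now [0 3 3 3 3 0], max=3
Drop 3: L rot1 at col 3 lands with bottom-row=3; cleared 0 line(s) (total 0); column heights now [0 3 3 6 4 0], max=6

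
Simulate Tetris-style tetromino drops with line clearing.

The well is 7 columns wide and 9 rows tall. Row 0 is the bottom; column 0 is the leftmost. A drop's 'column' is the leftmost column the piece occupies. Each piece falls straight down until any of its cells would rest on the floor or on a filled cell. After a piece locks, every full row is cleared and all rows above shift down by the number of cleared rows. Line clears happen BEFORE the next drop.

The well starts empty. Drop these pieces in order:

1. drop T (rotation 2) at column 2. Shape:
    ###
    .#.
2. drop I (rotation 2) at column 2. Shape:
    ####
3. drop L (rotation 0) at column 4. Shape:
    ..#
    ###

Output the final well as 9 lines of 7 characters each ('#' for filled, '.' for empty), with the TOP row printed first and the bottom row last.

Drop 1: T rot2 at col 2 lands with bottom-row=0; cleared 0 line(s) (total 0); column heights now [0 0 2 2 2 0 0], max=2
Drop 2: I rot2 at col 2 lands with bottom-row=2; cleared 0 line(s) (total 0); column heights now [0 0 3 3 3 3 0], max=3
Drop 3: L rot0 at col 4 lands with bottom-row=3; cleared 0 line(s) (total 0); column heights now [0 0 3 3 4 4 5], max=5

Answer: .......
.......
.......
.......
......#
....###
..####.
..###..
...#...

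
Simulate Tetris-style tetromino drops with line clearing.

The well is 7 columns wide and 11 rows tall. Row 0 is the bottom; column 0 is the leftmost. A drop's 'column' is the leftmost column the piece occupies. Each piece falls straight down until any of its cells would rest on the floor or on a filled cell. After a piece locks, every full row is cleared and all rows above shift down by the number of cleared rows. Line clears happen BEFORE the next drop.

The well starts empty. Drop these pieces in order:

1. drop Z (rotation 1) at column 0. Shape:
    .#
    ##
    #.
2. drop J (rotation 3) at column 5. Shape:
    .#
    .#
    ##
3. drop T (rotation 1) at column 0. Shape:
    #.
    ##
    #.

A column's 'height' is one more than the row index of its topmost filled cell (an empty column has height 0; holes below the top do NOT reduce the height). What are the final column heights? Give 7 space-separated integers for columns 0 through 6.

Drop 1: Z rot1 at col 0 lands with bottom-row=0; cleared 0 line(s) (total 0); column heights now [2 3 0 0 0 0 0], max=3
Drop 2: J rot3 at col 5 lands with bottom-row=0; cleared 0 line(s) (total 0); column heights now [2 3 0 0 0 1 3], max=3
Drop 3: T rot1 at col 0 lands with bottom-row=2; cleared 0 line(s) (total 0); column heights now [5 4 0 0 0 1 3], max=5

Answer: 5 4 0 0 0 1 3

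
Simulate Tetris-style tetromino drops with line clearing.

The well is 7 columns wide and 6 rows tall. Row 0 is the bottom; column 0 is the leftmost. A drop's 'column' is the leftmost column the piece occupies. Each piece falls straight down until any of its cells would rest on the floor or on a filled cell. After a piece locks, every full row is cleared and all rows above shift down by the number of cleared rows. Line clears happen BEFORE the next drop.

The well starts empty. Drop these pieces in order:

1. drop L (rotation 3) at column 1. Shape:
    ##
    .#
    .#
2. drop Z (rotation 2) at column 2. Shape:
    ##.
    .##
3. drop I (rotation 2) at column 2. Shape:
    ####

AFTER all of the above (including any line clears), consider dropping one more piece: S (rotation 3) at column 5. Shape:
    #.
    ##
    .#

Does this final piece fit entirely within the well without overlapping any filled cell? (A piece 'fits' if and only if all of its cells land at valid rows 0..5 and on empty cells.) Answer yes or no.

Answer: no

Derivation:
Drop 1: L rot3 at col 1 lands with bottom-row=0; cleared 0 line(s) (total 0); column heights now [0 3 3 0 0 0 0], max=3
Drop 2: Z rot2 at col 2 lands with bottom-row=2; cleared 0 line(s) (total 0); column heights now [0 3 4 4 3 0 0], max=4
Drop 3: I rot2 at col 2 lands with bottom-row=4; cleared 0 line(s) (total 0); column heights now [0 3 5 5 5 5 0], max=5
Test piece S rot3 at col 5 (width 2): heights before test = [0 3 5 5 5 5 0]; fits = False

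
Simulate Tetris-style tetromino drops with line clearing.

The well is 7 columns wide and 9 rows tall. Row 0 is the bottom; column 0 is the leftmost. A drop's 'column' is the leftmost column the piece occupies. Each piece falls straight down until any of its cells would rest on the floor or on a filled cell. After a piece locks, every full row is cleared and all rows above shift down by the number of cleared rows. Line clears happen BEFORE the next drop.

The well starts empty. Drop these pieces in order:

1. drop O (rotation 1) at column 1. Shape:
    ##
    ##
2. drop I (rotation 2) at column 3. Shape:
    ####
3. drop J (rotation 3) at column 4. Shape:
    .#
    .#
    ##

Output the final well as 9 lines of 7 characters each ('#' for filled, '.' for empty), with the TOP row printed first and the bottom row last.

Answer: .......
.......
.......
.......
.......
.....#.
.....#.
.##.##.
.######

Derivation:
Drop 1: O rot1 at col 1 lands with bottom-row=0; cleared 0 line(s) (total 0); column heights now [0 2 2 0 0 0 0], max=2
Drop 2: I rot2 at col 3 lands with bottom-row=0; cleared 0 line(s) (total 0); column heights now [0 2 2 1 1 1 1], max=2
Drop 3: J rot3 at col 4 lands with bottom-row=1; cleared 0 line(s) (total 0); column heights now [0 2 2 1 2 4 1], max=4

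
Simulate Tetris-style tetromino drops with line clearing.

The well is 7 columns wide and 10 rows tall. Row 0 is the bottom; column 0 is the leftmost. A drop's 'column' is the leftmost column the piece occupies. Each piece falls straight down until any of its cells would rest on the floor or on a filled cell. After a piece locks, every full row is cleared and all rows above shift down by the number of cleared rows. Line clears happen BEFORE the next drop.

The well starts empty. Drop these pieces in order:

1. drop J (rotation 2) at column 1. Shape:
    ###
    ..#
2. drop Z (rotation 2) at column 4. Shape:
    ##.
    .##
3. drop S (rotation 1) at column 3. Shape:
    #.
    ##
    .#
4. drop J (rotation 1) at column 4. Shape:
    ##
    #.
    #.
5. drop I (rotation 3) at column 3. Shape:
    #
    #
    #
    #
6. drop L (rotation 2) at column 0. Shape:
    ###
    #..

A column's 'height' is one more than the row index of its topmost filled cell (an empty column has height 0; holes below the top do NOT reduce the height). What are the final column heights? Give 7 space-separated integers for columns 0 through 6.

Answer: 3 3 3 9 7 7 1

Derivation:
Drop 1: J rot2 at col 1 lands with bottom-row=0; cleared 0 line(s) (total 0); column heights now [0 2 2 2 0 0 0], max=2
Drop 2: Z rot2 at col 4 lands with bottom-row=0; cleared 0 line(s) (total 0); column heights now [0 2 2 2 2 2 1], max=2
Drop 3: S rot1 at col 3 lands with bottom-row=2; cleared 0 line(s) (total 0); column heights now [0 2 2 5 4 2 1], max=5
Drop 4: J rot1 at col 4 lands with bottom-row=4; cleared 0 line(s) (total 0); column heights now [0 2 2 5 7 7 1], max=7
Drop 5: I rot3 at col 3 lands with bottom-row=5; cleared 0 line(s) (total 0); column heights now [0 2 2 9 7 7 1], max=9
Drop 6: L rot2 at col 0 lands with bottom-row=1; cleared 0 line(s) (total 0); column heights now [3 3 3 9 7 7 1], max=9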